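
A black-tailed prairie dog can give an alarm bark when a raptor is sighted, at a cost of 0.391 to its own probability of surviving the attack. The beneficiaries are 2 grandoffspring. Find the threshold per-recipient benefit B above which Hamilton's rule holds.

r to a grandoffspring = 0.25 (two parent–offspring links: r = (1/2)^2 = 1/4).
Hamilton's rule with n recipients of equal r: n·r·B > C, so B > C/(n·r) = 0.391/(2·0.25) = 0.782.

0.782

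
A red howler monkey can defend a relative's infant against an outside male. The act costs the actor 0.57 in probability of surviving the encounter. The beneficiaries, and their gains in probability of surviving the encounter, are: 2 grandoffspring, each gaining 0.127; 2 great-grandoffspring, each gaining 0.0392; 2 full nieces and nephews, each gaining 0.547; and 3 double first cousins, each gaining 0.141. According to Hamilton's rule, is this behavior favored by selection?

Hamilton's rule: the trait is favored when the sum of r·B over every recipient exceeds the actor's cost C.
r to a grandoffspring = 0.25 (two parent–offspring links: r = (1/2)^2 = 1/4).
r to a great-grandoffspring = 0.125 (three parent–offspring links: r = (1/2)^3 = 1/8).
r to a full niece or nephew = 1/4 (full aunt/uncle↔niece/nephew: two paths of length 3 through the shared grandparent pair: r = 2·(1/2)^3 = 1/4).
r to a double first cousin = 0.25 (double first cousins share both grandparent pairs — four paths of length 4: r = 4·(1/2)^4 = 1/4).
Summing one r·B term per recipient: 2·0.25·0.127 + 2·0.125·0.0392 + 2·0.25·0.547 + 3·0.25·0.141 = 0.45255.
0.45255 < 0.57: the indirect benefit is less than the cost.

No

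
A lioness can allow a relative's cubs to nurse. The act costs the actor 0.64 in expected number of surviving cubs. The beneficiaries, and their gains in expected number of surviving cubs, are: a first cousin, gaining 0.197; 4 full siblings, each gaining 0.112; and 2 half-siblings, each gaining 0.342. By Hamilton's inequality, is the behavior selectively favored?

No

Hamilton's rule: the trait is favored when the sum of r·B over every recipient exceeds the actor's cost C.
r to a first cousin = 0.125 (first cousins share one grandparent pair — two paths of length 4: r = 2·(1/2)^4 = 1/8).
r to a full sibling = 0.5 (full sibs share both parents — two paths of length 2: r = 2·(1/2)^2 = 1/2).
r to a half-sibling = 0.25 (half-sibs share one parent — one path of length 2: r = (1/2)^2 = 1/4).
Summing one r·B term per recipient: 1·0.125·0.197 + 4·0.5·0.112 + 2·0.25·0.342 = 0.419625.
0.419625 < 0.64: the indirect benefit is less than the cost.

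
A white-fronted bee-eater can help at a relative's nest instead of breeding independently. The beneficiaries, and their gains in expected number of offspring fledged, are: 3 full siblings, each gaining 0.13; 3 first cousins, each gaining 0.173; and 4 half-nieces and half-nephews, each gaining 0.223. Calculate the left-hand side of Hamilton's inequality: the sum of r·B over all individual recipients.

r to a full sibling = 0.5 (full sibs share both parents — two paths of length 2: r = 2·(1/2)^2 = 1/2).
r to a first cousin = 0.125 (first cousins share one grandparent pair — two paths of length 4: r = 2·(1/2)^4 = 1/8).
r to a half-niece or half-nephew = 0.125 (half-aunt/uncle↔niece/nephew: one path of length 3: r = (1/2)^3 = 1/8).
Summing one r·B term per recipient: 3·0.5·0.13 + 3·0.125·0.173 + 4·0.125·0.223 = 0.371375.

0.371375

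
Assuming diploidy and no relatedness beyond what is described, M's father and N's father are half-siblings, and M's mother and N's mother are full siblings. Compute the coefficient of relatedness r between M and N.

0.1875

Relatedness sums over independent paths through distinct common ancestors.
M and N are related in two ways: half first cousins through their fathers (r = 1/16) and first cousins through their mothers (r = 1/8).
r = 1/16 + 1/8 = 3/16 = 0.1875.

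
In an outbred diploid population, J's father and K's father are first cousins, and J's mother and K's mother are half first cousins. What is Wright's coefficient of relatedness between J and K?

With two independent routes of shared ancestry, r is the sum of the two contributions.
J and K are related in two ways: second cousins through their fathers (r = 1/32) and half second cousins through their mothers (r = 1/64).
r = 1/32 + 1/64 = 0.046875.

0.046875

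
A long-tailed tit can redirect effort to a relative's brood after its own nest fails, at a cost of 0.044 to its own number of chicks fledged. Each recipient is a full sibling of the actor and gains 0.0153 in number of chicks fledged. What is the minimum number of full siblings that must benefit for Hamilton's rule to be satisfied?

6

r to a full sibling = 0.5 (full sibs share both parents — two paths of length 2: r = 2·(1/2)^2 = 1/2).
Hamilton's rule: n·r·B > C  ⇒  n > C/(r·B) = 0.044/(0.5·0.0153) = 5.752.
The smallest integer exceeding 5.752 is 6.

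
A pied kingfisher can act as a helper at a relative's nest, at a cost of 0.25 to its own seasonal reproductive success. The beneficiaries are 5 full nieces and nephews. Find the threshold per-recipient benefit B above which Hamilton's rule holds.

r to a full niece or nephew = 1/4 (full aunt/uncle↔niece/nephew: two paths of length 3 through the shared grandparent pair: r = 2·(1/2)^3 = 1/4).
Hamilton's rule with n recipients of equal r: n·r·B > C, so B > C/(n·r) = 0.25/(5·0.25) = 0.2.

0.2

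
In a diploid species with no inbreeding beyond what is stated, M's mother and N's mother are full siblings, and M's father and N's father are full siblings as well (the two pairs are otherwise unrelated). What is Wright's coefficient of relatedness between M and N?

With two independent routes of shared ancestry, r is the sum of the two contributions.
M and N are related in two ways: first cousins through their mothers (r = 1/8) and first cousins through their fathers (r = 1/8) — i.e. double first cousins.
r = 1/8 + 1/8 = 0.25.

0.25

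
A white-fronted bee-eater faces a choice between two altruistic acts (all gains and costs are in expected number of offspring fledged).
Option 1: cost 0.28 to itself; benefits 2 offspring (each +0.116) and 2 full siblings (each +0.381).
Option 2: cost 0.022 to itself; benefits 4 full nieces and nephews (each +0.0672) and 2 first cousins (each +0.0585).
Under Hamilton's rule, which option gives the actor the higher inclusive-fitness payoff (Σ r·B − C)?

Option 1

Option 1: r to an offspring = 0.5.
Option 1: r to a full sibling = 0.5.
Option 1: Σ r·B − C = (2·0.5·0.116 + 2·0.5·0.381) − 0.28 = 0.217.
Option 2: r to a full niece or nephew = 0.25.
Option 2: r to a first cousin = 0.125.
Option 2: Σ r·B − C = (4·0.25·0.0672 + 2·0.125·0.0585) − 0.022 = 0.059825.
Option 1 has the higher net inclusive-fitness payoff.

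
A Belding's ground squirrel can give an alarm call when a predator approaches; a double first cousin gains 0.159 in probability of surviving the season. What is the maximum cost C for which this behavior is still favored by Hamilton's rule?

r to a double first cousin = 1/4 (double first cousins share both grandparent pairs — four paths of length 4: r = 4·(1/2)^4 = 1/4).
Hamilton's rule: n·r·B > C, so the trait is favored while C < n·r·B = 1·0.25·0.159 = 0.03975.

0.03975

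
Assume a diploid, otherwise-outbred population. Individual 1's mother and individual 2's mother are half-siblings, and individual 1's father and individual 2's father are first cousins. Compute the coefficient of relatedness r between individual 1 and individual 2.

0.09375

With two independent routes of shared ancestry, r is the sum of the two contributions.
Individual 1 and individual 2 are related in two ways: half first cousins through their mothers (r = 1/16) and second cousins through their fathers (r = 1/32).
r = 1/16 + 1/32 = 0.09375.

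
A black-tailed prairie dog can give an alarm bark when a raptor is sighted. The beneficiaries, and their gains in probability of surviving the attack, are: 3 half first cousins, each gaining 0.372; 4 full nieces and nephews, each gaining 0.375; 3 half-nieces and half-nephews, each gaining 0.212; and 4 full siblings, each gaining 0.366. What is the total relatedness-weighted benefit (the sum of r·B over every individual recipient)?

1.25625

r to a half first cousin = 0.0625 (half first cousins share one grandparent — one path of length 4: r = (1/2)^4 = 1/16).
r to a full niece or nephew = 1/4 (full aunt/uncle↔niece/nephew: two paths of length 3 through the shared grandparent pair: r = 2·(1/2)^3 = 1/4).
r to a half-niece or half-nephew = 0.125 (half-aunt/uncle↔niece/nephew: one path of length 3: r = (1/2)^3 = 1/8).
r to a full sibling = 0.5 (full sibs share both parents — two paths of length 2: r = 2·(1/2)^2 = 1/2).
Summing one r·B term per recipient: 3·0.0625·0.372 + 4·0.25·0.375 + 3·0.125·0.212 + 4·0.5·0.366 = 1.25625.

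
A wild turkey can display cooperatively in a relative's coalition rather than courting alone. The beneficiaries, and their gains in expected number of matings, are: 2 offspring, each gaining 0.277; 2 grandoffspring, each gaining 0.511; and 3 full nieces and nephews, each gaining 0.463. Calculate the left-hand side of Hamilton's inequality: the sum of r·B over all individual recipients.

r to an offspring = 0.5 (one parent–offspring link: r = (1/2)^1 = 1/2).
r to a grandoffspring = 1/4 (two parent–offspring links: r = (1/2)^2 = 1/4).
r to a full niece or nephew = 0.25 (full aunt/uncle↔niece/nephew: two paths of length 3 through the shared grandparent pair: r = 2·(1/2)^3 = 1/4).
Summing one r·B term per recipient: 2·0.5·0.277 + 2·0.25·0.511 + 3·0.25·0.463 = 0.87975.

0.87975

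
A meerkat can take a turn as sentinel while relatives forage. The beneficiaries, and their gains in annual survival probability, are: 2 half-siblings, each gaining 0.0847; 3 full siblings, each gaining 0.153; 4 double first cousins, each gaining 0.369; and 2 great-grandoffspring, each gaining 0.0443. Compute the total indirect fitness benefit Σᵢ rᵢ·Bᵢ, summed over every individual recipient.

r to a half-sibling = 0.25 (half-sibs share one parent — one path of length 2: r = (1/2)^2 = 1/4).
r to a full sibling = 1/2 (full sibs share both parents — two paths of length 2: r = 2·(1/2)^2 = 1/2).
r to a double first cousin = 0.25 (double first cousins share both grandparent pairs — four paths of length 4: r = 4·(1/2)^4 = 1/4).
r to a great-grandoffspring = 0.125 (three parent–offspring links: r = (1/2)^3 = 1/8).
Summing one r·B term per recipient: 2·0.25·0.0847 + 3·0.5·0.153 + 4·0.25·0.369 + 2·0.125·0.0443 = 0.651925.

0.651925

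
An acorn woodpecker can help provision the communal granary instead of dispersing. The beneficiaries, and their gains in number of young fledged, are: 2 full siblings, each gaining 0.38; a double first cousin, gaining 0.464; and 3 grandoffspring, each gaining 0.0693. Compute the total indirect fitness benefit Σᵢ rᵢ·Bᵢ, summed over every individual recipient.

0.547975

r to a full sibling = 1/2 (full sibs share both parents — two paths of length 2: r = 2·(1/2)^2 = 1/2).
r to a double first cousin = 0.25 (double first cousins share both grandparent pairs — four paths of length 4: r = 4·(1/2)^4 = 1/4).
r to a grandoffspring = 0.25 (two parent–offspring links: r = (1/2)^2 = 1/4).
Summing one r·B term per recipient: 2·0.5·0.38 + 1·0.25·0.464 + 3·0.25·0.0693 = 0.547975.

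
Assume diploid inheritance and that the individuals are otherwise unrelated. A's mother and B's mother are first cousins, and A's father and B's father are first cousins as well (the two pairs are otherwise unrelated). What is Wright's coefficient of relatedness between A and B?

Relatedness sums over independent paths through distinct common ancestors.
A and B are related in two ways: second cousins through their mothers (r = 1/32) and second cousins through their fathers (r = 1/32).
r = 1/32 + 1/32 = 1/16 = 0.0625.

0.0625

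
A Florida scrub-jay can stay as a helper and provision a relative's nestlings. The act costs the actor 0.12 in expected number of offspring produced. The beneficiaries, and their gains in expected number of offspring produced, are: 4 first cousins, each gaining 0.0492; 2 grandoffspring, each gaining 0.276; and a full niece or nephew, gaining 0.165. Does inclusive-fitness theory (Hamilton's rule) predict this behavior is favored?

Yes

Hamilton's rule: the trait is favored when the sum of r·B over every recipient exceeds the actor's cost C.
r to a first cousin = 1/8 (first cousins share one grandparent pair — two paths of length 4: r = 2·(1/2)^4 = 1/8).
r to a grandoffspring = 0.25 (two parent–offspring links: r = (1/2)^2 = 1/4).
r to a full niece or nephew = 0.25 (full aunt/uncle↔niece/nephew: two paths of length 3 through the shared grandparent pair: r = 2·(1/2)^3 = 1/4).
Summing one r·B term per recipient: 4·0.125·0.0492 + 2·0.25·0.276 + 1·0.25·0.165 = 0.20385.
0.20385 > 0.12: the indirect benefit exceeds the cost.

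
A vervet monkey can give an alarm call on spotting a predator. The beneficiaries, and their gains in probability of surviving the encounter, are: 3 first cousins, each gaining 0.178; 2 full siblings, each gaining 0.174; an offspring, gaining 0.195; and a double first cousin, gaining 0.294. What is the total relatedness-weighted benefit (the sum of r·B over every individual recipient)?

r to a first cousin = 1/8 (first cousins share one grandparent pair — two paths of length 4: r = 2·(1/2)^4 = 1/8).
r to a full sibling = 1/2 (full sibs share both parents — two paths of length 2: r = 2·(1/2)^2 = 1/2).
r to an offspring = 1/2 (one parent–offspring link: r = (1/2)^1 = 1/2).
r to a double first cousin = 0.25 (double first cousins share both grandparent pairs — four paths of length 4: r = 4·(1/2)^4 = 1/4).
Summing one r·B term per recipient: 3·0.125·0.178 + 2·0.5·0.174 + 1·0.5·0.195 + 1·0.25·0.294 = 0.41175.

0.41175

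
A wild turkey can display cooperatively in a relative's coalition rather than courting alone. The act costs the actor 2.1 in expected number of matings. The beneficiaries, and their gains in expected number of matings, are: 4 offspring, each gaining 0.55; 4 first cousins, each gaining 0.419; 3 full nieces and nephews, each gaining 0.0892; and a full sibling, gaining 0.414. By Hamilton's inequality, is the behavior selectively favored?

Hamilton's rule: the trait is favored when the sum of r·B over every recipient exceeds the actor's cost C.
r to an offspring = 1/2 (one parent–offspring link: r = (1/2)^1 = 1/2).
r to a first cousin = 0.125 (first cousins share one grandparent pair — two paths of length 4: r = 2·(1/2)^4 = 1/8).
r to a full niece or nephew = 0.25 (full aunt/uncle↔niece/nephew: two paths of length 3 through the shared grandparent pair: r = 2·(1/2)^3 = 1/4).
r to a full sibling = 0.5 (full sibs share both parents — two paths of length 2: r = 2·(1/2)^2 = 1/2).
Summing one r·B term per recipient: 4·0.5·0.55 + 4·0.125·0.419 + 3·0.25·0.0892 + 1·0.5·0.414 = 1.5834.
1.5834 < 2.1: the indirect benefit is less than the cost.

No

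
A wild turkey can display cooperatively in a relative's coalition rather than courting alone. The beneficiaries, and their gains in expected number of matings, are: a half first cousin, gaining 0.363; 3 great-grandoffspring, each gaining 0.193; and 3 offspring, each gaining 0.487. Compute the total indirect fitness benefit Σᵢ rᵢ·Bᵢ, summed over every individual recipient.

r to a half first cousin = 0.0625 (half first cousins share one grandparent — one path of length 4: r = (1/2)^4 = 1/16).
r to a great-grandoffspring = 1/8 (three parent–offspring links: r = (1/2)^3 = 1/8).
r to an offspring = 0.5 (one parent–offspring link: r = (1/2)^1 = 1/2).
Summing one r·B term per recipient: 1·0.0625·0.363 + 3·0.125·0.193 + 3·0.5·0.487 = 0.8255625.

0.8255625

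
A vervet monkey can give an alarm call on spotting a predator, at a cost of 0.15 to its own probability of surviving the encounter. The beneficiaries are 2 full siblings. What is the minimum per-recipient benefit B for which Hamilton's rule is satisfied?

0.15

r to a full sibling = 0.5 (full sibs share both parents — two paths of length 2: r = 2·(1/2)^2 = 1/2).
Hamilton's rule with n recipients of equal r: n·r·B > C, so B > C/(n·r) = 0.15/(2·0.5) = 0.15.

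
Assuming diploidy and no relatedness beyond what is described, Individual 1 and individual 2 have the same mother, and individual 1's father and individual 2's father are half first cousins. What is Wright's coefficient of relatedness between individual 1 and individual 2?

0.265625

With two independent routes of shared ancestry, r is the sum of the two contributions.
Individual 1 and individual 2 are related in two ways: half-sibs through their shared mother (r = 1/4) and half second cousins through their fathers (r = 1/64).
r = 1/4 + 1/64 = 0.265625.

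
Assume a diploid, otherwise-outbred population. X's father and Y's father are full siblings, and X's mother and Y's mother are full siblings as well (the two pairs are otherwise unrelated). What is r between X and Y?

0.25

Independent pedigree routes through distinct common ancestors add.
X and Y are related in two ways: first cousins through their fathers (r = 1/8) and first cousins through their mothers (r = 1/8) — i.e. double first cousins.
r = 1/8 + 1/8 = 0.25.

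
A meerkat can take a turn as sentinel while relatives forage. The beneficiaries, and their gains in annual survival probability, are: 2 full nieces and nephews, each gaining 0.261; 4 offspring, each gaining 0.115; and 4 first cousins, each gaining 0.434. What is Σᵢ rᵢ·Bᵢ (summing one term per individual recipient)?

r to a full niece or nephew = 0.25 (full aunt/uncle↔niece/nephew: two paths of length 3 through the shared grandparent pair: r = 2·(1/2)^3 = 1/4).
r to an offspring = 0.5 (one parent–offspring link: r = (1/2)^1 = 1/2).
r to a first cousin = 1/8 (first cousins share one grandparent pair — two paths of length 4: r = 2·(1/2)^4 = 1/8).
Summing one r·B term per recipient: 2·0.25·0.261 + 4·0.5·0.115 + 4·0.125·0.434 = 0.5775.

0.5775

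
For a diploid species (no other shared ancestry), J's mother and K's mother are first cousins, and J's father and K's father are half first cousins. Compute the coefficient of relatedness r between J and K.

0.046875

With two independent routes of shared ancestry, r is the sum of the two contributions.
J and K are related in two ways: second cousins through their mothers (r = 1/32) and half second cousins through their fathers (r = 1/64).
r = 1/32 + 1/64 = 3/64 = 0.046875.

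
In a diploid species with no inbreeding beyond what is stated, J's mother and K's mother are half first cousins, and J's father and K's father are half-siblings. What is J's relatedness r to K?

0.078125

Relatedness sums over independent paths through distinct common ancestors.
J and K are related in two ways: half second cousins through their mothers (r = 1/64) and half first cousins through their fathers (r = 1/16).
r = 1/64 + 1/16 = 5/64 = 0.078125.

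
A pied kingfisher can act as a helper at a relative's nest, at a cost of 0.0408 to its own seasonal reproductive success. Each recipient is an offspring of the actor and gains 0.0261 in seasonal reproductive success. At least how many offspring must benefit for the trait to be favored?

r to an offspring = 1/2 (one parent–offspring link: r = (1/2)^1 = 1/2).
Hamilton's rule: n·r·B > C  ⇒  n > C/(r·B) = 0.0408/(0.5·0.0261) = 3.126.
The smallest integer exceeding 3.126 is 4.

4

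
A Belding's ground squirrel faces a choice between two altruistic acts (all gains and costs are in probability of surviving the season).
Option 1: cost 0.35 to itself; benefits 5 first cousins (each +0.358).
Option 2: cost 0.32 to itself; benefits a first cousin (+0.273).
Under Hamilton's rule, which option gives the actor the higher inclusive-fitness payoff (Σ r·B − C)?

Option 1

Option 1: r to a first cousin = 0.125.
Option 1: Σ r·B − C = (5·0.125·0.358) − 0.35 = -0.12625.
Option 2: r to a first cousin = 0.125.
Option 2: Σ r·B − C = (1·0.125·0.273) − 0.32 = -0.285875.
Option 1 has the higher net inclusive-fitness payoff.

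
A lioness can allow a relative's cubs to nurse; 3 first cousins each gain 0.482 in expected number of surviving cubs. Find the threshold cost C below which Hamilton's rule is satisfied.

0.18075

r to a first cousin = 0.125 (first cousins share one grandparent pair — two paths of length 4: r = 2·(1/2)^4 = 1/8).
Hamilton's rule: n·r·B > C, so the trait is favored while C < n·r·B = 3·0.125·0.482 = 0.18075.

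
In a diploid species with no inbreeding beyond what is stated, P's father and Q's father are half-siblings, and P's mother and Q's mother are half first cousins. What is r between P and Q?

Relatedness sums over independent paths through distinct common ancestors.
P and Q are related in two ways: half first cousins through their fathers (r = 1/16) and half second cousins through their mothers (r = 1/64).
r = 1/16 + 1/64 = 0.078125.

0.078125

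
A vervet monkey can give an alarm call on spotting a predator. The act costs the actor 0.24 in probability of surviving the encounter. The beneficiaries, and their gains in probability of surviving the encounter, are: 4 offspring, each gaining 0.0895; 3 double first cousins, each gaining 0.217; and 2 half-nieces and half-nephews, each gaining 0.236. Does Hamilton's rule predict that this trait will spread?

Yes

Hamilton's rule: the trait is favored when the sum of r·B over every recipient exceeds the actor's cost C.
r to an offspring = 1/2 (one parent–offspring link: r = (1/2)^1 = 1/2).
r to a double first cousin = 1/4 (double first cousins share both grandparent pairs — four paths of length 4: r = 4·(1/2)^4 = 1/4).
r to a half-niece or half-nephew = 0.125 (half-aunt/uncle↔niece/nephew: one path of length 3: r = (1/2)^3 = 1/8).
Summing one r·B term per recipient: 4·0.5·0.0895 + 3·0.25·0.217 + 2·0.125·0.236 = 0.40075.
0.40075 > 0.24: the indirect benefit exceeds the cost.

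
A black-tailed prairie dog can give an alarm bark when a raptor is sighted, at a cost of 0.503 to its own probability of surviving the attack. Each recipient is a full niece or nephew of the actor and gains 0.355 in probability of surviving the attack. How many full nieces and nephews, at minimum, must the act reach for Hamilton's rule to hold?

6

r to a full niece or nephew = 0.25 (full aunt/uncle↔niece/nephew: two paths of length 3 through the shared grandparent pair: r = 2·(1/2)^3 = 1/4).
Hamilton's rule: n·r·B > C  ⇒  n > C/(r·B) = 0.503/(0.25·0.355) = 5.668.
The smallest integer exceeding 5.668 is 6.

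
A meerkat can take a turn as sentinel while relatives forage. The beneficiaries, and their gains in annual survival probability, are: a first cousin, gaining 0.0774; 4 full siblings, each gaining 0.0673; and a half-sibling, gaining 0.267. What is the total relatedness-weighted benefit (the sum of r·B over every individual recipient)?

0.211025

r to a first cousin = 1/8 (first cousins share one grandparent pair — two paths of length 4: r = 2·(1/2)^4 = 1/8).
r to a full sibling = 1/2 (full sibs share both parents — two paths of length 2: r = 2·(1/2)^2 = 1/2).
r to a half-sibling = 1/4 (half-sibs share one parent — one path of length 2: r = (1/2)^2 = 1/4).
Summing one r·B term per recipient: 1·0.125·0.0774 + 4·0.5·0.0673 + 1·0.25·0.267 = 0.211025.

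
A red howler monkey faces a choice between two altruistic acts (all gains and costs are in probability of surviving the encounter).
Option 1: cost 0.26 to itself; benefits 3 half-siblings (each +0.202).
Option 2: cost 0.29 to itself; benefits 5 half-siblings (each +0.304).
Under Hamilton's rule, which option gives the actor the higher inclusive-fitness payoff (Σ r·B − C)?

Option 1: r to a half-sibling = 0.25.
Option 1: Σ r·B − C = (3·0.25·0.202) − 0.26 = -0.1085.
Option 2: r to a half-sibling = 0.25.
Option 2: Σ r·B − C = (5·0.25·0.304) − 0.29 = 0.09.
Option 2 has the higher net inclusive-fitness payoff.

Option 2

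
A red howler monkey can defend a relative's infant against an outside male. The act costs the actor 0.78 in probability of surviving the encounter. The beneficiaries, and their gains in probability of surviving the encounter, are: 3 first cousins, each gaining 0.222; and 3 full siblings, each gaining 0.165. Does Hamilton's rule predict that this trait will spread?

No

Hamilton's rule: the trait is favored when the sum of r·B over every recipient exceeds the actor's cost C.
r to a first cousin = 0.125 (first cousins share one grandparent pair — two paths of length 4: r = 2·(1/2)^4 = 1/8).
r to a full sibling = 1/2 (full sibs share both parents — two paths of length 2: r = 2·(1/2)^2 = 1/2).
Summing one r·B term per recipient: 3·0.125·0.222 + 3·0.5·0.165 = 0.33075.
0.33075 < 0.78: the indirect benefit is less than the cost.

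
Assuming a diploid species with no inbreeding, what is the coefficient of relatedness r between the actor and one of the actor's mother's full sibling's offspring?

0.125

Each parent–offspring link contributes a factor of 1/2, and independent paths through distinct common ancestors add.
First cousins share one grandparent pair — two paths of length 4: r = 2·(1/2)^4 = 1/8.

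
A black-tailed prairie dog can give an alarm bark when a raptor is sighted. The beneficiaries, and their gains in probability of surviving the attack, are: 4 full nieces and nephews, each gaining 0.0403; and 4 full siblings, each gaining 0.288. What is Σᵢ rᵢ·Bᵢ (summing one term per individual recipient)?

0.6163

r to a full niece or nephew = 0.25 (full aunt/uncle↔niece/nephew: two paths of length 3 through the shared grandparent pair: r = 2·(1/2)^3 = 1/4).
r to a full sibling = 1/2 (full sibs share both parents — two paths of length 2: r = 2·(1/2)^2 = 1/2).
Summing one r·B term per recipient: 4·0.25·0.0403 + 4·0.5·0.288 = 0.6163.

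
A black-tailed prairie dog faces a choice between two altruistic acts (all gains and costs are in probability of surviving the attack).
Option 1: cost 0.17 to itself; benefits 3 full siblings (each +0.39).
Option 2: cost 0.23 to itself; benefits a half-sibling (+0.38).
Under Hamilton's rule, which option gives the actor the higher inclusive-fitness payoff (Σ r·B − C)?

Option 1: r to a full sibling = 0.5.
Option 1: Σ r·B − C = (3·0.5·0.39) − 0.17 = 0.415.
Option 2: r to a half-sibling = 0.25.
Option 2: Σ r·B − C = (1·0.25·0.38) − 0.23 = -0.135.
Option 1 has the higher net inclusive-fitness payoff.

Option 1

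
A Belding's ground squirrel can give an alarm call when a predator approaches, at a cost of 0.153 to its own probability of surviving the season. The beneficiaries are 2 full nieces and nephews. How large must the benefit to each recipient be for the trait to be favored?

r to a full niece or nephew = 0.25 (full aunt/uncle↔niece/nephew: two paths of length 3 through the shared grandparent pair: r = 2·(1/2)^3 = 1/4).
Hamilton's rule with n recipients of equal r: n·r·B > C, so B > C/(n·r) = 0.153/(2·0.25) = 0.306.

0.306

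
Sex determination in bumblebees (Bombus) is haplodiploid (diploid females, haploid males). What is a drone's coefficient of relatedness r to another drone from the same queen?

Haploid brothers each carry a random half of the queen's diploid genome, so on average they share half: r = 1/2.

0.5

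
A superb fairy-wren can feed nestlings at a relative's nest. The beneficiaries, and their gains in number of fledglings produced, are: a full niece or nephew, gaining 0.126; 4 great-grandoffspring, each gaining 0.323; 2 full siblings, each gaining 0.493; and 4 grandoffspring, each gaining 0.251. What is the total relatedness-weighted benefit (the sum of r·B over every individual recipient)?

0.937

r to a full niece or nephew = 0.25 (full aunt/uncle↔niece/nephew: two paths of length 3 through the shared grandparent pair: r = 2·(1/2)^3 = 1/4).
r to a great-grandoffspring = 1/8 (three parent–offspring links: r = (1/2)^3 = 1/8).
r to a full sibling = 1/2 (full sibs share both parents — two paths of length 2: r = 2·(1/2)^2 = 1/2).
r to a grandoffspring = 1/4 (two parent–offspring links: r = (1/2)^2 = 1/4).
Summing one r·B term per recipient: 1·0.25·0.126 + 4·0.125·0.323 + 2·0.5·0.493 + 4·0.25·0.251 = 0.937.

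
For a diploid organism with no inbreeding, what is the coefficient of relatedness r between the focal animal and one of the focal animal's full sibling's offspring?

Each parent–offspring link contributes a factor of 1/2, and independent paths through distinct common ancestors add.
Full aunt/uncle↔niece/nephew: two paths of length 3 through the shared grandparent pair: r = 2·(1/2)^3 = 1/4.

0.25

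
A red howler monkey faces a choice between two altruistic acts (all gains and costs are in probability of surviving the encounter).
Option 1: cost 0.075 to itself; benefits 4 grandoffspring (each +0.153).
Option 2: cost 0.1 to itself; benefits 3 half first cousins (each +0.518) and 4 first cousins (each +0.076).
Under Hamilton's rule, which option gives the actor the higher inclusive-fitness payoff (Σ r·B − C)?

Option 1

Option 1: r to a grandoffspring = 0.25.
Option 1: Σ r·B − C = (4·0.25·0.153) − 0.075 = 0.078.
Option 2: r to a half first cousin = 0.0625.
Option 2: r to a first cousin = 0.125.
Option 2: Σ r·B − C = (3·0.0625·0.518 + 4·0.125·0.076) − 0.1 = 0.035125.
Option 1 has the higher net inclusive-fitness payoff.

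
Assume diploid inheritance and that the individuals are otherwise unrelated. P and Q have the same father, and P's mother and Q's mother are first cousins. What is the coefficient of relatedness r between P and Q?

With two independent routes of shared ancestry, r is the sum of the two contributions.
P and Q are related in two ways: half-sibs through their shared father (r = 1/4) and second cousins through their mothers (r = 1/32).
r = 1/4 + 1/32 = 0.28125.

0.28125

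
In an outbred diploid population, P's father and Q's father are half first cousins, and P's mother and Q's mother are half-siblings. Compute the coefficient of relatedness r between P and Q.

Wright's path rule: contributions from independent ancestry routes add.
P and Q are related in two ways: half second cousins through their fathers (r = 1/64) and half first cousins through their mothers (r = 1/16).
r = 1/64 + 1/16 = 5/64 = 0.078125.

0.078125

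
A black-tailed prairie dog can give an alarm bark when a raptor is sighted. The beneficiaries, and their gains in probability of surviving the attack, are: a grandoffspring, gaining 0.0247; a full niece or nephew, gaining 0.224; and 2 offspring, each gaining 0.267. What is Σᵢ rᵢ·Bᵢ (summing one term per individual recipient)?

0.329175

r to a grandoffspring = 0.25 (two parent–offspring links: r = (1/2)^2 = 1/4).
r to a full niece or nephew = 1/4 (full aunt/uncle↔niece/nephew: two paths of length 3 through the shared grandparent pair: r = 2·(1/2)^3 = 1/4).
r to an offspring = 1/2 (one parent–offspring link: r = (1/2)^1 = 1/2).
Summing one r·B term per recipient: 1·0.25·0.0247 + 1·0.25·0.224 + 2·0.5·0.267 = 0.329175.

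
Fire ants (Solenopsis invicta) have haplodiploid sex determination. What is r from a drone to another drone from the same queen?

0.5

Haploid brothers each carry a random half of the queen's diploid genome, so on average they share half: r = 1/2.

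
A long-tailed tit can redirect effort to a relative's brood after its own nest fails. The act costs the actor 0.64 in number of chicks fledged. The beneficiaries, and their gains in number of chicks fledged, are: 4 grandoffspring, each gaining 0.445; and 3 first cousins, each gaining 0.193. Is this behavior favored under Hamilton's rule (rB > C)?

Hamilton's rule: the trait is favored when the sum of r·B over every recipient exceeds the actor's cost C.
r to a grandoffspring = 0.25 (two parent–offspring links: r = (1/2)^2 = 1/4).
r to a first cousin = 1/8 (first cousins share one grandparent pair — two paths of length 4: r = 2·(1/2)^4 = 1/8).
Summing one r·B term per recipient: 4·0.25·0.445 + 3·0.125·0.193 = 0.517375.
0.517375 < 0.64: the indirect benefit is less than the cost.

No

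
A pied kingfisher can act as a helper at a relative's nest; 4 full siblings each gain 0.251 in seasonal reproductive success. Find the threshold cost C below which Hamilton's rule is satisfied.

0.502

r to a full sibling = 1/2 (full sibs share both parents — two paths of length 2: r = 2·(1/2)^2 = 1/2).
Hamilton's rule: n·r·B > C, so the trait is favored while C < n·r·B = 4·0.5·0.251 = 0.502.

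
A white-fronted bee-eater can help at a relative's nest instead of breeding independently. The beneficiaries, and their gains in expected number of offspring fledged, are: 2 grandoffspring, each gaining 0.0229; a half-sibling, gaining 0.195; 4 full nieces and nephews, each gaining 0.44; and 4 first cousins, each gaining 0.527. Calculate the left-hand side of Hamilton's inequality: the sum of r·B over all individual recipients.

r to a grandoffspring = 0.25 (two parent–offspring links: r = (1/2)^2 = 1/4).
r to a half-sibling = 0.25 (half-sibs share one parent — one path of length 2: r = (1/2)^2 = 1/4).
r to a full niece or nephew = 1/4 (full aunt/uncle↔niece/nephew: two paths of length 3 through the shared grandparent pair: r = 2·(1/2)^3 = 1/4).
r to a first cousin = 0.125 (first cousins share one grandparent pair — two paths of length 4: r = 2·(1/2)^4 = 1/8).
Summing one r·B term per recipient: 2·0.25·0.0229 + 1·0.25·0.195 + 4·0.25·0.44 + 4·0.125·0.527 = 0.7637.

0.7637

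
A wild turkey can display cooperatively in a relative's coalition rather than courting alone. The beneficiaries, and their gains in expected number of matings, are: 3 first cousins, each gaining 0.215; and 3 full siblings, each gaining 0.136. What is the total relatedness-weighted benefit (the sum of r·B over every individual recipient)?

0.284625

r to a first cousin = 0.125 (first cousins share one grandparent pair — two paths of length 4: r = 2·(1/2)^4 = 1/8).
r to a full sibling = 1/2 (full sibs share both parents — two paths of length 2: r = 2·(1/2)^2 = 1/2).
Summing one r·B term per recipient: 3·0.125·0.215 + 3·0.5·0.136 = 0.284625.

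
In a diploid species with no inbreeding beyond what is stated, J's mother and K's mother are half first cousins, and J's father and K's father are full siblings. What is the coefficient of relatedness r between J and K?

With two independent routes of shared ancestry, r is the sum of the two contributions.
J and K are related in two ways: half second cousins through their mothers (r = 1/64) and first cousins through their fathers (r = 1/8).
r = 1/64 + 1/8 = 9/64 = 0.140625.

0.140625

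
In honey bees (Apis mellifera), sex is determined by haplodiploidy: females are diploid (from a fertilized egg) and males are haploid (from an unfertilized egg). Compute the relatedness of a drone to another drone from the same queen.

0.5

Haploid brothers each carry a random half of the queen's diploid genome, so on average they share half: r = 1/2.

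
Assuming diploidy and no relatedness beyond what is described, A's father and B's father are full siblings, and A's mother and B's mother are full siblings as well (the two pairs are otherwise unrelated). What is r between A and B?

0.25

Relatedness sums over independent paths through distinct common ancestors.
A and B are related in two ways: first cousins through their fathers (r = 1/8) and first cousins through their mothers (r = 1/8) — i.e. double first cousins.
r = 1/8 + 1/8 = 1/4 = 0.25.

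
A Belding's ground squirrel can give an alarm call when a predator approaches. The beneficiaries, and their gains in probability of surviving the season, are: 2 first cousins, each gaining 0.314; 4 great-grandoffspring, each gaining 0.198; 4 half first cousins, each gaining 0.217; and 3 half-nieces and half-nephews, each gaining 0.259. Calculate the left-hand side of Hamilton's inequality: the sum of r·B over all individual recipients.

0.328875

r to a first cousin = 0.125 (first cousins share one grandparent pair — two paths of length 4: r = 2·(1/2)^4 = 1/8).
r to a great-grandoffspring = 1/8 (three parent–offspring links: r = (1/2)^3 = 1/8).
r to a half first cousin = 0.0625 (half first cousins share one grandparent — one path of length 4: r = (1/2)^4 = 1/16).
r to a half-niece or half-nephew = 0.125 (half-aunt/uncle↔niece/nephew: one path of length 3: r = (1/2)^3 = 1/8).
Summing one r·B term per recipient: 2·0.125·0.314 + 4·0.125·0.198 + 4·0.0625·0.217 + 3·0.125·0.259 = 0.328875.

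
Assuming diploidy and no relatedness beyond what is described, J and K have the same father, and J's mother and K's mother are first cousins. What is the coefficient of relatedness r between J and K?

With two independent routes of shared ancestry, r is the sum of the two contributions.
J and K are related in two ways: half-sibs through their shared father (r = 1/4) and second cousins through their mothers (r = 1/32).
r = 1/4 + 1/32 = 9/32 = 0.28125.

0.28125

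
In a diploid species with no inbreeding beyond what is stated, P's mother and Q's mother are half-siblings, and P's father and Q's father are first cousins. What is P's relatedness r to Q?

0.09375

Relatedness sums over independent paths through distinct common ancestors.
P and Q are related in two ways: half first cousins through their mothers (r = 1/16) and second cousins through their fathers (r = 1/32).
r = 1/16 + 1/32 = 3/32 = 0.09375.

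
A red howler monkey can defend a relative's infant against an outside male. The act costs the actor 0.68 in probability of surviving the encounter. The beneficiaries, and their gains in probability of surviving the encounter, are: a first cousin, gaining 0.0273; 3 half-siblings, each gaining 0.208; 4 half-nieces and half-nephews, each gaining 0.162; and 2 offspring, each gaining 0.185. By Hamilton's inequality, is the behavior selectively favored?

No

Hamilton's rule: the trait is favored when the sum of r·B over every recipient exceeds the actor's cost C.
r to a first cousin = 1/8 (first cousins share one grandparent pair — two paths of length 4: r = 2·(1/2)^4 = 1/8).
r to a half-sibling = 1/4 (half-sibs share one parent — one path of length 2: r = (1/2)^2 = 1/4).
r to a half-niece or half-nephew = 0.125 (half-aunt/uncle↔niece/nephew: one path of length 3: r = (1/2)^3 = 1/8).
r to an offspring = 1/2 (one parent–offspring link: r = (1/2)^1 = 1/2).
Summing one r·B term per recipient: 1·0.125·0.0273 + 3·0.25·0.208 + 4·0.125·0.162 + 2·0.5·0.185 = 0.4254125.
0.4254125 < 0.68: the indirect benefit is less than the cost.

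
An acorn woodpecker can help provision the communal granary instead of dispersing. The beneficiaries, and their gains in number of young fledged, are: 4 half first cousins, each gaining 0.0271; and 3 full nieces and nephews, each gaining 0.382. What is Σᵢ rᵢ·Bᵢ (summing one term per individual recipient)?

0.293275

r to a half first cousin = 0.0625 (half first cousins share one grandparent — one path of length 4: r = (1/2)^4 = 1/16).
r to a full niece or nephew = 0.25 (full aunt/uncle↔niece/nephew: two paths of length 3 through the shared grandparent pair: r = 2·(1/2)^3 = 1/4).
Summing one r·B term per recipient: 4·0.0625·0.0271 + 3·0.25·0.382 = 0.293275.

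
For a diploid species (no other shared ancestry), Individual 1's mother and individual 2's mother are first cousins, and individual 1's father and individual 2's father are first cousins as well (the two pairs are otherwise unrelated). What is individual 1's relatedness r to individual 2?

0.0625

Relatedness sums over independent paths through distinct common ancestors.
Individual 1 and individual 2 are related in two ways: second cousins through their mothers (r = 1/32) and second cousins through their fathers (r = 1/32).
r = 1/32 + 1/32 = 1/16 = 0.0625.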